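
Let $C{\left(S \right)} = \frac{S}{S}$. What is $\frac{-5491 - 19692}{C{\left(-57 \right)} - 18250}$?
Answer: $\frac{25183}{18249} \approx 1.38$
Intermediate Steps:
$C{\left(S \right)} = 1$
$\frac{-5491 - 19692}{C{\left(-57 \right)} - 18250} = \frac{-5491 - 19692}{1 - 18250} = - \frac{25183}{-18249} = \left(-25183\right) \left(- \frac{1}{18249}\right) = \frac{25183}{18249}$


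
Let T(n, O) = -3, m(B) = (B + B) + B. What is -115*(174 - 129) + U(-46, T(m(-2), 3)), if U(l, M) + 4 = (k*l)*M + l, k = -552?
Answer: -81401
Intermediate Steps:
m(B) = 3*B (m(B) = 2*B + B = 3*B)
U(l, M) = -4 + l - 552*M*l (U(l, M) = -4 + ((-552*l)*M + l) = -4 + (-552*M*l + l) = -4 + (l - 552*M*l) = -4 + l - 552*M*l)
-115*(174 - 129) + U(-46, T(m(-2), 3)) = -115*(174 - 129) + (-4 - 46 - 552*(-3)*(-46)) = -115*45 + (-4 - 46 - 76176) = -5175 - 76226 = -81401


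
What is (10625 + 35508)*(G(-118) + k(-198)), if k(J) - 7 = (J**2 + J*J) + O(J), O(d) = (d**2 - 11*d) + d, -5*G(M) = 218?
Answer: 27577246341/5 ≈ 5.5155e+9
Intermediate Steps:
G(M) = -218/5 (G(M) = -1/5*218 = -218/5)
O(d) = d**2 - 10*d
k(J) = 7 + 2*J**2 + J*(-10 + J) (k(J) = 7 + ((J**2 + J*J) + J*(-10 + J)) = 7 + ((J**2 + J**2) + J*(-10 + J)) = 7 + (2*J**2 + J*(-10 + J)) = 7 + 2*J**2 + J*(-10 + J))
(10625 + 35508)*(G(-118) + k(-198)) = (10625 + 35508)*(-218/5 + (7 - 10*(-198) + 3*(-198)**2)) = 46133*(-218/5 + (7 + 1980 + 3*39204)) = 46133*(-218/5 + (7 + 1980 + 117612)) = 46133*(-218/5 + 119599) = 46133*(597777/5) = 27577246341/5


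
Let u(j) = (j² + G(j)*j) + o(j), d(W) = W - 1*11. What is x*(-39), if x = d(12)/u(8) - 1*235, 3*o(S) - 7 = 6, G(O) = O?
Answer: 3638388/397 ≈ 9164.7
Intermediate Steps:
d(W) = -11 + W (d(W) = W - 11 = -11 + W)
o(S) = 13/3 (o(S) = 7/3 + (⅓)*6 = 7/3 + 2 = 13/3)
u(j) = 13/3 + 2*j² (u(j) = (j² + j*j) + 13/3 = (j² + j²) + 13/3 = 2*j² + 13/3 = 13/3 + 2*j²)
x = -93292/397 (x = (-11 + 12)/(13/3 + 2*8²) - 1*235 = 1/(13/3 + 2*64) - 235 = 1/(13/3 + 128) - 235 = 1/(397/3) - 235 = 1*(3/397) - 235 = 3/397 - 235 = -93292/397 ≈ -234.99)
x*(-39) = -93292/397*(-39) = 3638388/397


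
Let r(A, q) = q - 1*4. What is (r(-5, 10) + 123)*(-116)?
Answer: -14964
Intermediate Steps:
r(A, q) = -4 + q (r(A, q) = q - 4 = -4 + q)
(r(-5, 10) + 123)*(-116) = ((-4 + 10) + 123)*(-116) = (6 + 123)*(-116) = 129*(-116) = -14964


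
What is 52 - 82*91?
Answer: -7410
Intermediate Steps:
52 - 82*91 = 52 - 7462 = -7410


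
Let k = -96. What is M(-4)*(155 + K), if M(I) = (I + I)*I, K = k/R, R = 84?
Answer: 34464/7 ≈ 4923.4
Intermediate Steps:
K = -8/7 (K = -96/84 = -96*1/84 = -8/7 ≈ -1.1429)
M(I) = 2*I² (M(I) = (2*I)*I = 2*I²)
M(-4)*(155 + K) = (2*(-4)²)*(155 - 8/7) = (2*16)*(1077/7) = 32*(1077/7) = 34464/7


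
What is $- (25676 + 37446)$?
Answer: $-63122$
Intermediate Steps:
$- (25676 + 37446) = \left(-1\right) 63122 = -63122$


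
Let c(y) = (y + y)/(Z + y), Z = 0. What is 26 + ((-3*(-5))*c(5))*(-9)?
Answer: -244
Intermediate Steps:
c(y) = 2 (c(y) = (y + y)/(0 + y) = (2*y)/y = 2)
26 + ((-3*(-5))*c(5))*(-9) = 26 + (-3*(-5)*2)*(-9) = 26 + (15*2)*(-9) = 26 + 30*(-9) = 26 - 270 = -244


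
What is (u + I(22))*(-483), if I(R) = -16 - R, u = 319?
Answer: -135723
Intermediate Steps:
(u + I(22))*(-483) = (319 + (-16 - 1*22))*(-483) = (319 + (-16 - 22))*(-483) = (319 - 38)*(-483) = 281*(-483) = -135723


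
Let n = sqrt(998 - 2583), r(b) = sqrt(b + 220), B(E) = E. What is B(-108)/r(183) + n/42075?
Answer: -108*sqrt(403)/403 + I*sqrt(1585)/42075 ≈ -5.3799 + 0.00094622*I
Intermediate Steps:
r(b) = sqrt(220 + b)
n = I*sqrt(1585) (n = sqrt(-1585) = I*sqrt(1585) ≈ 39.812*I)
B(-108)/r(183) + n/42075 = -108/sqrt(220 + 183) + (I*sqrt(1585))/42075 = -108*sqrt(403)/403 + (I*sqrt(1585))*(1/42075) = -108*sqrt(403)/403 + I*sqrt(1585)/42075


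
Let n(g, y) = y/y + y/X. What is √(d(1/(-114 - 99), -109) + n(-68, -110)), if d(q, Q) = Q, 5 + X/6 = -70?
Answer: I*√24245/15 ≈ 10.381*I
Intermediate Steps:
X = -450 (X = -30 + 6*(-70) = -30 - 420 = -450)
n(g, y) = 1 - y/450 (n(g, y) = y/y + y/(-450) = 1 + y*(-1/450) = 1 - y/450)
√(d(1/(-114 - 99), -109) + n(-68, -110)) = √(-109 + (1 - 1/450*(-110))) = √(-109 + (1 + 11/45)) = √(-109 + 56/45) = √(-4849/45) = I*√24245/15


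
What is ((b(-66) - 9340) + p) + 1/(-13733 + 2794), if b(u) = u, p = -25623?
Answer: -383182232/10939 ≈ -35029.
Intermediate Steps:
((b(-66) - 9340) + p) + 1/(-13733 + 2794) = ((-66 - 9340) - 25623) + 1/(-13733 + 2794) = (-9406 - 25623) + 1/(-10939) = -35029 - 1/10939 = -383182232/10939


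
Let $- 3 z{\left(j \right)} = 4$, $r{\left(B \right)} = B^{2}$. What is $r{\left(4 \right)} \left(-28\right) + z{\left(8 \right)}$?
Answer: $- \frac{1348}{3} \approx -449.33$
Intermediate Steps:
$z{\left(j \right)} = - \frac{4}{3}$ ($z{\left(j \right)} = \left(- \frac{1}{3}\right) 4 = - \frac{4}{3}$)
$r{\left(4 \right)} \left(-28\right) + z{\left(8 \right)} = 4^{2} \left(-28\right) - \frac{4}{3} = 16 \left(-28\right) - \frac{4}{3} = -448 - \frac{4}{3} = - \frac{1348}{3}$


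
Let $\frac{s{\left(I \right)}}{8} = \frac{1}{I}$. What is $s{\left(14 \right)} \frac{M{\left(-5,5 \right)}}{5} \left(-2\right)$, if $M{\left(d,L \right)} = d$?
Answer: $\frac{8}{7} \approx 1.1429$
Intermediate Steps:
$s{\left(I \right)} = \frac{8}{I}$
$s{\left(14 \right)} \frac{M{\left(-5,5 \right)}}{5} \left(-2\right) = \frac{8}{14} - \frac{5}{5} \left(-2\right) = 8 \cdot \frac{1}{14} \left(-5\right) \frac{1}{5} \left(-2\right) = \frac{4 \left(\left(-1\right) \left(-2\right)\right)}{7} = \frac{4}{7} \cdot 2 = \frac{8}{7}$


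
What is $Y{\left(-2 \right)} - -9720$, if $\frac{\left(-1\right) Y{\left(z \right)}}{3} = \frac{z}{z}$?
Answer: $9717$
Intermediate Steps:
$Y{\left(z \right)} = -3$ ($Y{\left(z \right)} = - 3 \frac{z}{z} = \left(-3\right) 1 = -3$)
$Y{\left(-2 \right)} - -9720 = -3 - -9720 = -3 + 9720 = 9717$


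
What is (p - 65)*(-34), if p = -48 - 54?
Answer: 5678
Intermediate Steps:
p = -102
(p - 65)*(-34) = (-102 - 65)*(-34) = -167*(-34) = 5678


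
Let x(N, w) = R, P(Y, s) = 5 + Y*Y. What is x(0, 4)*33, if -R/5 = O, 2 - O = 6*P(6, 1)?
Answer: 40260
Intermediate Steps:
P(Y, s) = 5 + Y²
O = -244 (O = 2 - 6*(5 + 6²) = 2 - 6*(5 + 36) = 2 - 6*41 = 2 - 1*246 = 2 - 246 = -244)
R = 1220 (R = -5*(-244) = 1220)
x(N, w) = 1220
x(0, 4)*33 = 1220*33 = 40260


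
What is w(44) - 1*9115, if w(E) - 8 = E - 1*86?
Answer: -9149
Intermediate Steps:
w(E) = -78 + E (w(E) = 8 + (E - 1*86) = 8 + (E - 86) = 8 + (-86 + E) = -78 + E)
w(44) - 1*9115 = (-78 + 44) - 1*9115 = -34 - 9115 = -9149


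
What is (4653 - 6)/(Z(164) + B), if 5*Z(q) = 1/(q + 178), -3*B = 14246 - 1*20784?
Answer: 7946370/3726661 ≈ 2.1323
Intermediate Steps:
B = 6538/3 (B = -(14246 - 1*20784)/3 = -(14246 - 20784)/3 = -⅓*(-6538) = 6538/3 ≈ 2179.3)
Z(q) = 1/(5*(178 + q)) (Z(q) = 1/(5*(q + 178)) = 1/(5*(178 + q)))
(4653 - 6)/(Z(164) + B) = (4653 - 6)/(1/(5*(178 + 164)) + 6538/3) = 4647/((⅕)/342 + 6538/3) = 4647/((⅕)*(1/342) + 6538/3) = 4647/(1/1710 + 6538/3) = 4647/(3726661/1710) = 4647*(1710/3726661) = 7946370/3726661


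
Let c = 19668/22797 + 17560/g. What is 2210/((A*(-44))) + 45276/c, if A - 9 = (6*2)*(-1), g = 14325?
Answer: 247709975/11418 ≈ 21695.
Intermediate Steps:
A = -3 (A = 9 + (6*2)*(-1) = 9 + 12*(-1) = 9 - 12 = -3)
c = 33908/16235 (c = 19668/22797 + 17560/14325 = 19668*(1/22797) + 17560*(1/14325) = 44/51 + 3512/2865 = 33908/16235 ≈ 2.0886)
2210/((A*(-44))) + 45276/c = 2210/((-3*(-44))) + 45276/(33908/16235) = 2210/132 + 45276*(16235/33908) = 2210*(1/132) + 3750285/173 = 1105/66 + 3750285/173 = 247709975/11418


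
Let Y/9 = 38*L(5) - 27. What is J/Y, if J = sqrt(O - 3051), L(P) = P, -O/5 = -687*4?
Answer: sqrt(10689)/1467 ≈ 0.070476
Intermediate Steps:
O = 13740 (O = -(-3435)*4 = -5*(-2748) = 13740)
Y = 1467 (Y = 9*(38*5 - 27) = 9*(190 - 27) = 9*163 = 1467)
J = sqrt(10689) (J = sqrt(13740 - 3051) = sqrt(10689) ≈ 103.39)
J/Y = sqrt(10689)/1467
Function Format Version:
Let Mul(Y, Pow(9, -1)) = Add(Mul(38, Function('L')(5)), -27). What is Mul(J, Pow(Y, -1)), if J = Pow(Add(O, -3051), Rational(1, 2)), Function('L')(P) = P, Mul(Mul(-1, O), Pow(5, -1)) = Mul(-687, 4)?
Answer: Mul(Rational(1, 1467), Pow(10689, Rational(1, 2))) ≈ 0.070476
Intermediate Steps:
O = 13740 (O = Mul(-5, Mul(-687, 4)) = Mul(-5, -2748) = 13740)
Y = 1467 (Y = Mul(9, Add(Mul(38, 5), -27)) = Mul(9, Add(190, -27)) = Mul(9, 163) = 1467)
J = Pow(10689, Rational(1, 2)) (J = Pow(Add(13740, -3051), Rational(1, 2)) = Pow(10689, Rational(1, 2)) ≈ 103.39)
Mul(J, Pow(Y, -1)) = Mul(Pow(10689, Rational(1, 2)), Pow(1467, -1)) = Mul(Pow(10689, Rational(1, 2)), Rational(1, 1467)) = Mul(Rational(1, 1467), Pow(10689, Rational(1, 2)))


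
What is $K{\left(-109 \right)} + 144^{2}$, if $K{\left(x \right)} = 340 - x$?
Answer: $21185$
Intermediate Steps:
$K{\left(-109 \right)} + 144^{2} = \left(340 - -109\right) + 144^{2} = \left(340 + 109\right) + 20736 = 449 + 20736 = 21185$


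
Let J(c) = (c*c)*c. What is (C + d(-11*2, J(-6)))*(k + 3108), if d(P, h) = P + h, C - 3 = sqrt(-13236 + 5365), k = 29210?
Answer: -7594730 + 32318*I*sqrt(7871) ≈ -7.5947e+6 + 2.8672e+6*I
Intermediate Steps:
J(c) = c**3 (J(c) = c**2*c = c**3)
C = 3 + I*sqrt(7871) (C = 3 + sqrt(-13236 + 5365) = 3 + sqrt(-7871) = 3 + I*sqrt(7871) ≈ 3.0 + 88.719*I)
(C + d(-11*2, J(-6)))*(k + 3108) = ((3 + I*sqrt(7871)) + (-11*2 + (-6)**3))*(29210 + 3108) = ((3 + I*sqrt(7871)) + (-22 - 216))*32318 = ((3 + I*sqrt(7871)) - 238)*32318 = (-235 + I*sqrt(7871))*32318 = -7594730 + 32318*I*sqrt(7871)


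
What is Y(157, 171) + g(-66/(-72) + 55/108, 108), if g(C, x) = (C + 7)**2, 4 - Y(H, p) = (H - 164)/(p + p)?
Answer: 4156225/55404 ≈ 75.017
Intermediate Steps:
Y(H, p) = 4 - (-164 + H)/(2*p) (Y(H, p) = 4 - (H - 164)/(p + p) = 4 - (-164 + H)/(2*p))
g(C, x) = (7 + C)**2
Y(157, 171) + g(-66/(-72) + 55/108, 108) = (1/2)*(164 - 1*157 + 8*171)/171 + (7 + (-66/(-72) + 55/108))**2 = (1/2)*(1/171)*(164 - 157 + 1368) + (7 + (-66*(-1/72) + 55*(1/108)))**2 = (1/2)*(1/171)*1375 + (7 + (11/12 + 55/108))**2 = 1375/342 + (7 + 77/54)**2 = 1375/342 + (455/54)**2 = 1375/342 + 207025/2916 = 4156225/55404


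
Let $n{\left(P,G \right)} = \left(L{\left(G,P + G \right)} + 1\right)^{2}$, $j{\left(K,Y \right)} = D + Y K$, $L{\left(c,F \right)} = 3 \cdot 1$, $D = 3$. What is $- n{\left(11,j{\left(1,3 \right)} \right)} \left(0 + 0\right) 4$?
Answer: $0$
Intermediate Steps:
$L{\left(c,F \right)} = 3$
$j{\left(K,Y \right)} = 3 + K Y$ ($j{\left(K,Y \right)} = 3 + Y K = 3 + K Y$)
$n{\left(P,G \right)} = 16$ ($n{\left(P,G \right)} = \left(3 + 1\right)^{2} = 4^{2} = 16$)
$- n{\left(11,j{\left(1,3 \right)} \right)} \left(0 + 0\right) 4 = \left(-1\right) 16 \left(0 + 0\right) 4 = - 16 \cdot 0 \cdot 4 = \left(-16\right) 0 = 0$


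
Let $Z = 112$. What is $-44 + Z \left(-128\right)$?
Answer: $-14380$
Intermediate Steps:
$-44 + Z \left(-128\right) = -44 + 112 \left(-128\right) = -44 - 14336 = -14380$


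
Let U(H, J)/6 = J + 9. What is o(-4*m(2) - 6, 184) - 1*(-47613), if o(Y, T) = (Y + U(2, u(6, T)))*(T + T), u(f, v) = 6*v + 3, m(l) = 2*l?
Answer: 2503645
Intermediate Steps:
u(f, v) = 3 + 6*v
U(H, J) = 54 + 6*J (U(H, J) = 6*(J + 9) = 6*(9 + J) = 54 + 6*J)
o(Y, T) = 2*T*(72 + Y + 36*T) (o(Y, T) = (Y + (54 + 6*(3 + 6*T)))*(T + T) = (Y + (54 + (18 + 36*T)))*(2*T) = (Y + (72 + 36*T))*(2*T) = (72 + Y + 36*T)*(2*T) = 2*T*(72 + Y + 36*T))
o(-4*m(2) - 6, 184) - 1*(-47613) = 2*184*(72 + (-8*2 - 6) + 36*184) - 1*(-47613) = 2*184*(72 + (-4*4 - 6) + 6624) + 47613 = 2*184*(72 + (-16 - 6) + 6624) + 47613 = 2*184*(72 - 22 + 6624) + 47613 = 2*184*6674 + 47613 = 2456032 + 47613 = 2503645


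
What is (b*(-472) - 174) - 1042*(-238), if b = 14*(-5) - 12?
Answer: 286526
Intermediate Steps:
b = -82 (b = -70 - 12 = -82)
(b*(-472) - 174) - 1042*(-238) = (-82*(-472) - 174) - 1042*(-238) = (38704 - 174) - 1*(-247996) = 38530 + 247996 = 286526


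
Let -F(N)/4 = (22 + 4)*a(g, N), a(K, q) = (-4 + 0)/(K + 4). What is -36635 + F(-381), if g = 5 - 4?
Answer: -182759/5 ≈ -36552.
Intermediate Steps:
g = 1
a(K, q) = -4/(4 + K)
F(N) = 416/5 (F(N) = -4*(22 + 4)*(-4/(4 + 1)) = -104*(-4/5) = -104*(-4*⅕) = -104*(-4)/5 = -4*(-104/5) = 416/5)
-36635 + F(-381) = -36635 + 416/5 = -182759/5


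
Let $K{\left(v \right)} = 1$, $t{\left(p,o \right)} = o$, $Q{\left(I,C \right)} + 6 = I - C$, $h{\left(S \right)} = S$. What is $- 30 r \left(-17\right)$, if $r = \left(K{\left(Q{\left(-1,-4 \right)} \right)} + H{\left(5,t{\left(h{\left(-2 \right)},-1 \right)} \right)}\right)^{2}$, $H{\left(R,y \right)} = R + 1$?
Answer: $24990$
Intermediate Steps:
$Q{\left(I,C \right)} = -6 + I - C$ ($Q{\left(I,C \right)} = -6 - \left(C - I\right) = -6 + I - C$)
$H{\left(R,y \right)} = 1 + R$
$r = 49$ ($r = \left(1 + \left(1 + 5\right)\right)^{2} = \left(1 + 6\right)^{2} = 7^{2} = 49$)
$- 30 r \left(-17\right) = \left(-30\right) 49 \left(-17\right) = \left(-1470\right) \left(-17\right) = 24990$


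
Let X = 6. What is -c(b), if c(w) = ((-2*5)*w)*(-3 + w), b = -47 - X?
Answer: 29680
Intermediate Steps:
b = -53 (b = -47 - 1*6 = -47 - 6 = -53)
c(w) = -10*w*(-3 + w) (c(w) = (-10*w)*(-3 + w) = -10*w*(-3 + w))
-c(b) = -10*(-53)*(3 - 1*(-53)) = -10*(-53)*(3 + 53) = -10*(-53)*56 = -1*(-29680) = 29680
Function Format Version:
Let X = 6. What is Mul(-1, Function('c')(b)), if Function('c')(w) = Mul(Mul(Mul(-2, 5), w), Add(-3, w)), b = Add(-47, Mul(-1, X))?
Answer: 29680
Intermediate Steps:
b = -53 (b = Add(-47, Mul(-1, 6)) = Add(-47, -6) = -53)
Function('c')(w) = Mul(-10, w, Add(-3, w)) (Function('c')(w) = Mul(Mul(-10, w), Add(-3, w)) = Mul(-10, w, Add(-3, w)))
Mul(-1, Function('c')(b)) = Mul(-1, Mul(10, -53, Add(3, Mul(-1, -53)))) = Mul(-1, Mul(10, -53, Add(3, 53))) = Mul(-1, Mul(10, -53, 56)) = Mul(-1, -29680) = 29680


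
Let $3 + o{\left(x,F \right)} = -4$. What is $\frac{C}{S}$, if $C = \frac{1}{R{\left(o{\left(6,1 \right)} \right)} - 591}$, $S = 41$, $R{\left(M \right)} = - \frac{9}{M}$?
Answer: $- \frac{7}{169248} \approx -4.1359 \cdot 10^{-5}$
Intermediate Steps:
$o{\left(x,F \right)} = -7$ ($o{\left(x,F \right)} = -3 - 4 = -7$)
$C = - \frac{7}{4128}$ ($C = \frac{1}{- \frac{9}{-7} - 591} = \frac{1}{\left(-9\right) \left(- \frac{1}{7}\right) - 591} = \frac{1}{\frac{9}{7} - 591} = \frac{1}{- \frac{4128}{7}} = - \frac{7}{4128} \approx -0.0016957$)
$\frac{C}{S} = - \frac{7}{4128 \cdot 41} = \left(- \frac{7}{4128}\right) \frac{1}{41} = - \frac{7}{169248}$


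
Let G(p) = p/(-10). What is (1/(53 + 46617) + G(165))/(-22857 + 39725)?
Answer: -385027/393614780 ≈ -0.00097818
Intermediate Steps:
G(p) = -p/10 (G(p) = p*(-⅒) = -p/10)
(1/(53 + 46617) + G(165))/(-22857 + 39725) = (1/(53 + 46617) - ⅒*165)/(-22857 + 39725) = (1/46670 - 33/2)/16868 = (1/46670 - 33/2)*(1/16868) = -385027/23335*1/16868 = -385027/393614780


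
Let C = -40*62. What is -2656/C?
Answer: 166/155 ≈ 1.0710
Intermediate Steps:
C = -2480
-2656/C = -2656/(-2480) = -2656*(-1/2480) = 166/155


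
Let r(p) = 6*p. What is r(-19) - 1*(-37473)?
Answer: 37359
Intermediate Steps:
r(-19) - 1*(-37473) = 6*(-19) - 1*(-37473) = -114 + 37473 = 37359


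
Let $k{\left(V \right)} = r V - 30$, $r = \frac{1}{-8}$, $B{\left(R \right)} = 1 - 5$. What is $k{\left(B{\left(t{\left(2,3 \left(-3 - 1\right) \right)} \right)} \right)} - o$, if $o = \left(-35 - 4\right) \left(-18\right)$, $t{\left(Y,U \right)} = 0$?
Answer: $- \frac{1463}{2} \approx -731.5$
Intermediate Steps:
$B{\left(R \right)} = -4$ ($B{\left(R \right)} = 1 - 5 = -4$)
$r = - \frac{1}{8} \approx -0.125$
$k{\left(V \right)} = -30 - \frac{V}{8}$ ($k{\left(V \right)} = - \frac{V}{8} - 30 = -30 - \frac{V}{8}$)
$o = 702$ ($o = \left(-39\right) \left(-18\right) = 702$)
$k{\left(B{\left(t{\left(2,3 \left(-3 - 1\right) \right)} \right)} \right)} - o = \left(-30 - - \frac{1}{2}\right) - 702 = \left(-30 + \frac{1}{2}\right) - 702 = - \frac{59}{2} - 702 = - \frac{1463}{2}$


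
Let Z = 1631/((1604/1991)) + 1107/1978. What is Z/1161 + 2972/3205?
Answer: 15769733634167/5902838607780 ≈ 2.6716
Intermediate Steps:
Z = 3212488283/1586356 (Z = 1631/((1604*(1/1991))) + 1107*(1/1978) = 1631/(1604/1991) + 1107/1978 = 1631*(1991/1604) + 1107/1978 = 3247321/1604 + 1107/1978 = 3212488283/1586356 ≈ 2025.1)
Z/1161 + 2972/3205 = (3212488283/1586356)/1161 + 2972/3205 = (3212488283/1586356)*(1/1161) + 2972*(1/3205) = 3212488283/1841759316 + 2972/3205 = 15769733634167/5902838607780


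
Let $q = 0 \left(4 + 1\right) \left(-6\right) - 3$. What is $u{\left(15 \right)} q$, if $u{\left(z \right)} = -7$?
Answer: $21$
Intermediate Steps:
$q = -3$ ($q = 0 \cdot 5 \left(-6\right) - 3 = 0 \left(-6\right) - 3 = 0 - 3 = -3$)
$u{\left(15 \right)} q = \left(-7\right) \left(-3\right) = 21$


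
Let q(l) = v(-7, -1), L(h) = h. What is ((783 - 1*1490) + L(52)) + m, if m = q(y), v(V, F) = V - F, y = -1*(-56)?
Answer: -661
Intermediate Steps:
y = 56
q(l) = -6 (q(l) = -7 - 1*(-1) = -7 + 1 = -6)
m = -6
((783 - 1*1490) + L(52)) + m = ((783 - 1*1490) + 52) - 6 = ((783 - 1490) + 52) - 6 = (-707 + 52) - 6 = -655 - 6 = -661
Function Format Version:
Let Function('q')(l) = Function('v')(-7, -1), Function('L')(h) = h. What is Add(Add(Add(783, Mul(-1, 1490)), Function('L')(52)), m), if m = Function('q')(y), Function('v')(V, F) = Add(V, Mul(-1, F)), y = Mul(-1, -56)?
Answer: -661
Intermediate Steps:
y = 56
Function('q')(l) = -6 (Function('q')(l) = Add(-7, Mul(-1, -1)) = Add(-7, 1) = -6)
m = -6
Add(Add(Add(783, Mul(-1, 1490)), Function('L')(52)), m) = Add(Add(Add(783, Mul(-1, 1490)), 52), -6) = Add(Add(Add(783, -1490), 52), -6) = Add(Add(-707, 52), -6) = Add(-655, -6) = -661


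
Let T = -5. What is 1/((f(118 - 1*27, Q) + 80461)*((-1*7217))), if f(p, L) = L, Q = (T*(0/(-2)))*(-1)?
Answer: -1/580687037 ≈ -1.7221e-9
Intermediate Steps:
Q = 0 (Q = -0/(-2)*(-1) = -0*(-1)/2*(-1) = -5*0*(-1) = 0*(-1) = 0)
1/((f(118 - 1*27, Q) + 80461)*((-1*7217))) = 1/((0 + 80461)*((-1*7217))) = 1/(80461*(-7217)) = (1/80461)*(-1/7217) = -1/580687037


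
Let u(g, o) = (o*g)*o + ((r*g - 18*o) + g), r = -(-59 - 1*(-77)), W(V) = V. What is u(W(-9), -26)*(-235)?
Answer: 1283805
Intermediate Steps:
r = -18 (r = -(-59 + 77) = -1*18 = -18)
u(g, o) = -18*o - 17*g + g*o² (u(g, o) = (o*g)*o + ((-18*g - 18*o) + g) = (g*o)*o + (-18*o - 17*g) = g*o² + (-18*o - 17*g) = -18*o - 17*g + g*o²)
u(W(-9), -26)*(-235) = (-18*(-26) - 17*(-9) - 9*(-26)²)*(-235) = (468 + 153 - 9*676)*(-235) = (468 + 153 - 6084)*(-235) = -5463*(-235) = 1283805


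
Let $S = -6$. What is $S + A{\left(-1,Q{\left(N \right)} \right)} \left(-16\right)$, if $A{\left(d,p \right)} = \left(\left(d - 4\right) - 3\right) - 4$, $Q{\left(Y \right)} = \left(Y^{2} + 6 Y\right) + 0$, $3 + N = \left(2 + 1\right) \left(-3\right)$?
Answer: $186$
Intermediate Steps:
$N = -12$ ($N = -3 + \left(2 + 1\right) \left(-3\right) = -3 + 3 \left(-3\right) = -3 - 9 = -12$)
$Q{\left(Y \right)} = Y^{2} + 6 Y$
$A{\left(d,p \right)} = -11 + d$ ($A{\left(d,p \right)} = \left(\left(d - 4\right) - 3\right) - 4 = \left(\left(-4 + d\right) - 3\right) - 4 = \left(-7 + d\right) - 4 = -11 + d$)
$S + A{\left(-1,Q{\left(N \right)} \right)} \left(-16\right) = -6 + \left(-11 - 1\right) \left(-16\right) = -6 - -192 = -6 + 192 = 186$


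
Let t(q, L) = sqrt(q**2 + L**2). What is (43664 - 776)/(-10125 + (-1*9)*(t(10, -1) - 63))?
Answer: -5060784/1127743 + 14296*sqrt(101)/3383229 ≈ -4.4451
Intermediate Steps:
t(q, L) = sqrt(L**2 + q**2)
(43664 - 776)/(-10125 + (-1*9)*(t(10, -1) - 63)) = (43664 - 776)/(-10125 + (-1*9)*(sqrt((-1)**2 + 10**2) - 63)) = 42888/(-10125 - 9*(sqrt(1 + 100) - 63)) = 42888/(-10125 - 9*(sqrt(101) - 63)) = 42888/(-10125 - 9*(-63 + sqrt(101))) = 42888/(-10125 + (567 - 9*sqrt(101))) = 42888/(-9558 - 9*sqrt(101))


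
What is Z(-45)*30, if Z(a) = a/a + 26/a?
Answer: 38/3 ≈ 12.667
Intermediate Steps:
Z(a) = 1 + 26/a
Z(-45)*30 = ((26 - 45)/(-45))*30 = -1/45*(-19)*30 = (19/45)*30 = 38/3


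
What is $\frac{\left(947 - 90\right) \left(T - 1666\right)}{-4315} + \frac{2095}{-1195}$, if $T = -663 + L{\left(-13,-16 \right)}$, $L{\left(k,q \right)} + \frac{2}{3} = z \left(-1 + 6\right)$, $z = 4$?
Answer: $\frac{1413794612}{3093855} \approx 456.97$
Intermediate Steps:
$L{\left(k,q \right)} = \frac{58}{3}$ ($L{\left(k,q \right)} = - \frac{2}{3} + 4 \left(-1 + 6\right) = - \frac{2}{3} + 4 \cdot 5 = - \frac{2}{3} + 20 = \frac{58}{3}$)
$T = - \frac{1931}{3}$ ($T = -663 + \frac{58}{3} = - \frac{1931}{3} \approx -643.67$)
$\frac{\left(947 - 90\right) \left(T - 1666\right)}{-4315} + \frac{2095}{-1195} = \frac{\left(947 - 90\right) \left(- \frac{1931}{3} - 1666\right)}{-4315} + \frac{2095}{-1195} = 857 \left(- \frac{6929}{3}\right) \left(- \frac{1}{4315}\right) + 2095 \left(- \frac{1}{1195}\right) = \left(- \frac{5938153}{3}\right) \left(- \frac{1}{4315}\right) - \frac{419}{239} = \frac{5938153}{12945} - \frac{419}{239} = \frac{1413794612}{3093855}$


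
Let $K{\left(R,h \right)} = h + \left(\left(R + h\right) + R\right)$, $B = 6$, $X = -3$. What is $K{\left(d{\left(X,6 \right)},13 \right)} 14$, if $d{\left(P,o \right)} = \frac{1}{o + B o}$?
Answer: $\frac{1094}{3} \approx 364.67$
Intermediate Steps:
$d{\left(P,o \right)} = \frac{1}{7 o}$ ($d{\left(P,o \right)} = \frac{1}{o + 6 o} = \frac{1}{7 o}$)
$K{\left(R,h \right)} = 2 R + 2 h$ ($K{\left(R,h \right)} = h + \left(h + 2 R\right) = 2 R + 2 h$)
$K{\left(d{\left(X,6 \right)},13 \right)} 14 = \left(2 \frac{1}{7 \cdot 6} + 2 \cdot 13\right) 14 = \left(2 \cdot \frac{1}{7} \cdot \frac{1}{6} + 26\right) 14 = \left(2 \cdot \frac{1}{42} + 26\right) 14 = \left(\frac{1}{21} + 26\right) 14 = \frac{547}{21} \cdot 14 = \frac{1094}{3}$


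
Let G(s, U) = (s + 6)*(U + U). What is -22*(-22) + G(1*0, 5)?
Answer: 544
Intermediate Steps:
G(s, U) = 2*U*(6 + s) (G(s, U) = (6 + s)*(2*U) = 2*U*(6 + s))
-22*(-22) + G(1*0, 5) = -22*(-22) + 2*5*(6 + 1*0) = 484 + 2*5*(6 + 0) = 484 + 2*5*6 = 484 + 60 = 544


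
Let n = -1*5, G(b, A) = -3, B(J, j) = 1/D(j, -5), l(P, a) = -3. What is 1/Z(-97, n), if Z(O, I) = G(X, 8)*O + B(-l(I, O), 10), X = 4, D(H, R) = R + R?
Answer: 10/2909 ≈ 0.0034376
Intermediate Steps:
D(H, R) = 2*R
B(J, j) = -1/10 (B(J, j) = 1/(2*(-5)) = 1/(-10) = -1/10)
n = -5
Z(O, I) = -1/10 - 3*O (Z(O, I) = -3*O - 1/10 = -1/10 - 3*O)
1/Z(-97, n) = 1/(-1/10 - 3*(-97)) = 1/(-1/10 + 291) = 1/(2909/10) = 10/2909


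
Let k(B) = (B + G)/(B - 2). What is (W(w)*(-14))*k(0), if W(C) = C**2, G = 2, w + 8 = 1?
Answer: 686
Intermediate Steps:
w = -7 (w = -8 + 1 = -7)
k(B) = (2 + B)/(-2 + B) (k(B) = (B + 2)/(B - 2) = (2 + B)/(-2 + B))
(W(w)*(-14))*k(0) = ((-7)**2*(-14))*((2 + 0)/(-2 + 0)) = (49*(-14))*(2/(-2)) = -(-343)*2 = -686*(-1) = 686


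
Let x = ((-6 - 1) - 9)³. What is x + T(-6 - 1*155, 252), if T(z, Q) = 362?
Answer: -3734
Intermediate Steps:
x = -4096 (x = (-7 - 9)³ = (-16)³ = -4096)
x + T(-6 - 1*155, 252) = -4096 + 362 = -3734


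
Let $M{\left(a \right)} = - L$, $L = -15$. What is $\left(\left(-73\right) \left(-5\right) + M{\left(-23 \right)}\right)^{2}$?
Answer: $144400$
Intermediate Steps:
$M{\left(a \right)} = 15$ ($M{\left(a \right)} = \left(-1\right) \left(-15\right) = 15$)
$\left(\left(-73\right) \left(-5\right) + M{\left(-23 \right)}\right)^{2} = \left(\left(-73\right) \left(-5\right) + 15\right)^{2} = \left(365 + 15\right)^{2} = 380^{2} = 144400$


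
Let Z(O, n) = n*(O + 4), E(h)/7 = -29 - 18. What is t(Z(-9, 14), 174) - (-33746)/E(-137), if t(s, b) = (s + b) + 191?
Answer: 1347/7 ≈ 192.43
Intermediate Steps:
E(h) = -329 (E(h) = 7*(-29 - 18) = 7*(-47) = -329)
Z(O, n) = n*(4 + O)
t(s, b) = 191 + b + s (t(s, b) = (b + s) + 191 = 191 + b + s)
t(Z(-9, 14), 174) - (-33746)/E(-137) = (191 + 174 + 14*(4 - 9)) - (-33746)/(-329) = (191 + 174 + 14*(-5)) - (-33746)*(-1)/329 = (191 + 174 - 70) - 1*718/7 = 295 - 718/7 = 1347/7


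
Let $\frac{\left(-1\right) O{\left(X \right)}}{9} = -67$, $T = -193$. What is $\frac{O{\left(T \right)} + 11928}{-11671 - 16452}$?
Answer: $- \frac{12531}{28123} \approx -0.44558$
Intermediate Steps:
$O{\left(X \right)} = 603$ ($O{\left(X \right)} = \left(-9\right) \left(-67\right) = 603$)
$\frac{O{\left(T \right)} + 11928}{-11671 - 16452} = \frac{603 + 11928}{-11671 - 16452} = \frac{12531}{-28123} = 12531 \left(- \frac{1}{28123}\right) = - \frac{12531}{28123}$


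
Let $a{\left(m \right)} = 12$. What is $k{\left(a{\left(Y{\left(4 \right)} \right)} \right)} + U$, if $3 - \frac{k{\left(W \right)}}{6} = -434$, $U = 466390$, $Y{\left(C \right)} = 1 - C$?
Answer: $469012$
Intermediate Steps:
$k{\left(W \right)} = 2622$ ($k{\left(W \right)} = 18 - -2604 = 18 + 2604 = 2622$)
$k{\left(a{\left(Y{\left(4 \right)} \right)} \right)} + U = 2622 + 466390 = 469012$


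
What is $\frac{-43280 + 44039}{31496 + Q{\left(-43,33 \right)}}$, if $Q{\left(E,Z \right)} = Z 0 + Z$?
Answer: $\frac{759}{31529} \approx 0.024073$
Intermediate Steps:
$Q{\left(E,Z \right)} = Z$ ($Q{\left(E,Z \right)} = 0 + Z = Z$)
$\frac{-43280 + 44039}{31496 + Q{\left(-43,33 \right)}} = \frac{-43280 + 44039}{31496 + 33} = \frac{759}{31529}$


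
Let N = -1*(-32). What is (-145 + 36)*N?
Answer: -3488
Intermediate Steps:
N = 32
(-145 + 36)*N = (-145 + 36)*32 = -109*32 = -3488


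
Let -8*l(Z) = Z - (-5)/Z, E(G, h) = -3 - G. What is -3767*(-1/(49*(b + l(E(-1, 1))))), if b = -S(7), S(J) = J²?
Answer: -60272/37975 ≈ -1.5871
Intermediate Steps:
b = -49 (b = -1*7² = -1*49 = -49)
l(Z) = -5/(8*Z) - Z/8 (l(Z) = -(Z - (-5)/Z)/8 = -(Z + 5/Z)/8 = -5/(8*Z) - Z/8)
-3767*(-1/(49*(b + l(E(-1, 1))))) = -3767*(-1/(49*(-49 + (-5 - (-3 - 1*(-1))²)/(8*(-3 - 1*(-1)))))) = -3767*(-1/(49*(-49 + (-5 - (-3 + 1)²)/(8*(-3 + 1))))) = -3767*(-1/(49*(-49 + (⅛)*(-5 - 1*(-2)²)/(-2)))) = -3767*(-1/(49*(-49 + (⅛)*(-½)*(-5 - 1*4)))) = -3767*(-1/(49*(-49 + (⅛)*(-½)*(-5 - 4)))) = -3767*(-1/(49*(-49 + (⅛)*(-½)*(-9)))) = -3767*(-1/(49*(-49 + 9/16))) = -3767/((-775/16*(-49))) = -3767/37975/16 = -3767*16/37975 = -60272/37975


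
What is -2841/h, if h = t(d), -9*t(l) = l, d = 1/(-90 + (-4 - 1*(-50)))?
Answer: -1125036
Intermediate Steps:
d = -1/44 (d = 1/(-90 + (-4 + 50)) = 1/(-90 + 46) = 1/(-44) = -1/44 ≈ -0.022727)
t(l) = -l/9
h = 1/396 (h = -⅑*(-1/44) = 1/396 ≈ 0.0025253)
-2841/h = -2841/1/396 = -2841*396 = -1125036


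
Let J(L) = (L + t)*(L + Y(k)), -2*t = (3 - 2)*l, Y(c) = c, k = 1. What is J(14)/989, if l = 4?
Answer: 180/989 ≈ 0.18200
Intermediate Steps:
t = -2 (t = -(3 - 2)*4/2 = -4/2 = -½*4 = -2)
J(L) = (1 + L)*(-2 + L) (J(L) = (L - 2)*(L + 1) = (-2 + L)*(1 + L) = (1 + L)*(-2 + L))
J(14)/989 = (-2 + 14² - 1*14)/989 = (-2 + 196 - 14)*(1/989) = 180*(1/989) = 180/989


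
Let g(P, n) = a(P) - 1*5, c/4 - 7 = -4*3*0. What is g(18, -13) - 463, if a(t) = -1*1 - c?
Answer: -497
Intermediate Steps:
c = 28 (c = 28 + 4*(-4*3*0) = 28 + 4*(-12*0) = 28 + 4*0 = 28 + 0 = 28)
a(t) = -29 (a(t) = -1*1 - 1*28 = -1 - 28 = -29)
g(P, n) = -34 (g(P, n) = -29 - 1*5 = -29 - 5 = -34)
g(18, -13) - 463 = -34 - 463 = -497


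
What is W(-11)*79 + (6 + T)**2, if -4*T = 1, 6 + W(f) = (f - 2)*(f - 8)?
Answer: 305153/16 ≈ 19072.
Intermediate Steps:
W(f) = -6 + (-8 + f)*(-2 + f) (W(f) = -6 + (f - 2)*(f - 8) = -6 + (-2 + f)*(-8 + f) = -6 + (-8 + f)*(-2 + f))
T = -1/4 (T = -1/4*1 = -1/4 ≈ -0.25000)
W(-11)*79 + (6 + T)**2 = (10 + (-11)**2 - 10*(-11))*79 + (6 - 1/4)**2 = (10 + 121 + 110)*79 + (23/4)**2 = 241*79 + 529/16 = 19039 + 529/16 = 305153/16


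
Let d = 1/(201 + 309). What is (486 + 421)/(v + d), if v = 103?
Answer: 462570/52531 ≈ 8.8057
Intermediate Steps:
d = 1/510 ≈ 0.0019608
(486 + 421)/(v + d) = (486 + 421)/(103 + 1/510) = 907/(52531/510) = 907*(510/52531) = 462570/52531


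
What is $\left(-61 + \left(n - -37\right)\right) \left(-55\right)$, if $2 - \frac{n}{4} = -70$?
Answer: $-14520$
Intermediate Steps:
$n = 288$ ($n = 8 - -280 = 8 + 280 = 288$)
$\left(-61 + \left(n - -37\right)\right) \left(-55\right) = \left(-61 + \left(288 - -37\right)\right) \left(-55\right) = \left(-61 + \left(288 + 37\right)\right) \left(-55\right) = \left(-61 + 325\right) \left(-55\right) = 264 \left(-55\right) = -14520$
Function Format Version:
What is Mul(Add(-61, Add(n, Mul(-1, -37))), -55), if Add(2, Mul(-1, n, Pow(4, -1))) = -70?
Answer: -14520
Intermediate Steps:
n = 288 (n = Add(8, Mul(-4, -70)) = Add(8, 280) = 288)
Mul(Add(-61, Add(n, Mul(-1, -37))), -55) = Mul(Add(-61, Add(288, Mul(-1, -37))), -55) = Mul(Add(-61, Add(288, 37)), -55) = Mul(Add(-61, 325), -55) = Mul(264, -55) = -14520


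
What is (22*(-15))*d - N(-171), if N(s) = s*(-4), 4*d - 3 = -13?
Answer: 141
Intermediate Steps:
d = -5/2 (d = 3/4 + (1/4)*(-13) = 3/4 - 13/4 = -5/2 ≈ -2.5000)
N(s) = -4*s
(22*(-15))*d - N(-171) = (22*(-15))*(-5/2) - (-4)*(-171) = -330*(-5/2) - 1*684 = 825 - 684 = 141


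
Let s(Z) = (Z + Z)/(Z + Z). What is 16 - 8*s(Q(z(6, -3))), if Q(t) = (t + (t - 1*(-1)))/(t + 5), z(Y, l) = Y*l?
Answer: 8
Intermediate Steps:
Q(t) = (1 + 2*t)/(5 + t) (Q(t) = (t + (t + 1))/(5 + t) = (t + (1 + t))/(5 + t) = (1 + 2*t)/(5 + t))
s(Z) = 1 (s(Z) = (2*Z)/((2*Z)) = (2*Z)*(1/(2*Z)) = 1)
16 - 8*s(Q(z(6, -3))) = 16 - 8*1 = 16 - 8 = 8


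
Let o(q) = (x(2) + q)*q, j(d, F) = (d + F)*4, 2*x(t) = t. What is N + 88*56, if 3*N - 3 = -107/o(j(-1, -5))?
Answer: 8162317/1656 ≈ 4928.9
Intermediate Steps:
x(t) = t/2
j(d, F) = 4*F + 4*d (j(d, F) = (F + d)*4 = 4*F + 4*d)
o(q) = q*(1 + q) (o(q) = ((½)*2 + q)*q = (1 + q)*q = q*(1 + q))
N = 1549/1656 (N = 1 + (-107*1/((1 + (4*(-5) + 4*(-1)))*(4*(-5) + 4*(-1))))/3 = 1 + (-107*1/((1 + (-20 - 4))*(-20 - 4)))/3 = 1 + (-107*(-1/(24*(1 - 24))))/3 = 1 + (-107/((-24*(-23))))/3 = 1 + (-107/552)/3 = 1 + (-107*1/552)/3 = 1 + (⅓)*(-107/552) = 1 - 107/1656 = 1549/1656 ≈ 0.93539)
N + 88*56 = 1549/1656 + 88*56 = 1549/1656 + 4928 = 8162317/1656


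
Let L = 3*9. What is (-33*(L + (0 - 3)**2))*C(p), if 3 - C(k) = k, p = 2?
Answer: -1188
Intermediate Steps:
C(k) = 3 - k
L = 27
(-33*(L + (0 - 3)**2))*C(p) = (-33*(27 + (0 - 3)**2))*(3 - 1*2) = (-33*(27 + (-3)**2))*(3 - 2) = -33*(27 + 9)*1 = -33*36*1 = -1188*1 = -1188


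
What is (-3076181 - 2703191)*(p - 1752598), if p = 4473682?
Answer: -15726156679248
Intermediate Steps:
(-3076181 - 2703191)*(p - 1752598) = (-3076181 - 2703191)*(4473682 - 1752598) = -5779372*2721084 = -15726156679248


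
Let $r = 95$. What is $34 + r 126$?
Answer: $12004$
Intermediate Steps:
$34 + r 126 = 34 + 95 \cdot 126 = 34 + 11970 = 12004$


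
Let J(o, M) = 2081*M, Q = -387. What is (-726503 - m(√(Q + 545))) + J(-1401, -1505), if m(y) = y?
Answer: -3858408 - √158 ≈ -3.8584e+6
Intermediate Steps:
(-726503 - m(√(Q + 545))) + J(-1401, -1505) = (-726503 - √(-387 + 545)) + 2081*(-1505) = (-726503 - √158) - 3131905 = -3858408 - √158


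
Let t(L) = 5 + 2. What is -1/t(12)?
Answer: -⅐ ≈ -0.14286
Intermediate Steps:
t(L) = 7
-1/t(12) = -1/7 = -1*⅐ = -⅐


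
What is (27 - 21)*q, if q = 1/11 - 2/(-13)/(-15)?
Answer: 346/715 ≈ 0.48392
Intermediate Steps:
q = 173/2145 (q = 1*(1/11) - 2*(-1/13)*(-1/15) = 1/11 + (2/13)*(-1/15) = 1/11 - 2/195 = 173/2145 ≈ 0.080653)
(27 - 21)*q = (27 - 21)*(173/2145) = 6*(173/2145) = 346/715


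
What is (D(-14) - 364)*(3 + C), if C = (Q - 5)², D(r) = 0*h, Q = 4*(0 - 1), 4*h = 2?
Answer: -30576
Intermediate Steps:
h = ½ (h = (¼)*2 = ½ ≈ 0.50000)
Q = -4 (Q = 4*(-1) = -4)
D(r) = 0 (D(r) = 0*(½) = 0)
C = 81 (C = (-4 - 5)² = (-9)² = 81)
(D(-14) - 364)*(3 + C) = (0 - 364)*(3 + 81) = -364*84 = -30576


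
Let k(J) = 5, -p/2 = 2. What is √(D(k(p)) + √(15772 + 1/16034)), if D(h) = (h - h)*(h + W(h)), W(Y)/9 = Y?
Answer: 16034^(¾)*252888249^(¼)/16034 ≈ 11.207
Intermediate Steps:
p = -4 (p = -2*2 = -4)
W(Y) = 9*Y
D(h) = 0 (D(h) = (h - h)*(h + 9*h) = 0*(10*h) = 0)
√(D(k(p)) + √(15772 + 1/16034)) = √(0 + √(15772 + 1/16034)) = √(0 + √(252888249/16034)) = √(0 + √4054810184466/16034) = √(√4054810184466/16034) = 16034^(¾)*252888249^(¼)/16034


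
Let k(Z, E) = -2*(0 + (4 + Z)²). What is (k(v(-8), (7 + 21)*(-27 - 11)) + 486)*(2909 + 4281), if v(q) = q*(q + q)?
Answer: -247062780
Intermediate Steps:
v(q) = 2*q² (v(q) = q*(2*q) = 2*q²)
k(Z, E) = -2*(4 + Z)²
(k(v(-8), (7 + 21)*(-27 - 11)) + 486)*(2909 + 4281) = (-2*(4 + 2*(-8)²)² + 486)*(2909 + 4281) = (-2*(4 + 2*64)² + 486)*7190 = (-2*(4 + 128)² + 486)*7190 = (-2*132² + 486)*7190 = (-2*17424 + 486)*7190 = (-34848 + 486)*7190 = -34362*7190 = -247062780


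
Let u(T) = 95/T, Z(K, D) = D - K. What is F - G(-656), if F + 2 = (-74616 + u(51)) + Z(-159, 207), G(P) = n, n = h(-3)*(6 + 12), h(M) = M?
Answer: -3784003/51 ≈ -74196.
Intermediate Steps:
n = -54 (n = -3*(6 + 12) = -3*18 = -54)
G(P) = -54
F = -3786757/51 (F = -2 + ((-74616 + 95/51) + (207 - 1*(-159))) = -2 + ((-74616 + 95*(1/51)) + (207 + 159)) = -2 + ((-74616 + 95/51) + 366) = -2 + (-3805321/51 + 366) = -2 - 3786655/51 = -3786757/51 ≈ -74250.)
F - G(-656) = -3786757/51 - 1*(-54) = -3786757/51 + 54 = -3784003/51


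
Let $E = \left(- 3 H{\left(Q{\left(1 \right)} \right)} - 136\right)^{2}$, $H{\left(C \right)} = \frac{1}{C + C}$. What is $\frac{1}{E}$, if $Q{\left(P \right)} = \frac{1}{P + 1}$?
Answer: $\frac{1}{19321} \approx 5.1757 \cdot 10^{-5}$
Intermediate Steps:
$Q{\left(P \right)} = \frac{1}{1 + P}$
$H{\left(C \right)} = \frac{1}{2 C}$
$E = 19321$ ($E = \left(- 3 \frac{1}{2 \frac{1}{1 + 1}} - 136\right)^{2} = \left(- 3 \frac{1}{2 \cdot \frac{1}{2}} - 136\right)^{2} = \left(- 3 \frac{\frac{1}{\frac{1}{2}}}{2} - 136\right)^{2} = \left(- 3 \cdot \frac{1}{2} \cdot 2 - 136\right)^{2} = \left(\left(-3\right) 1 - 136\right)^{2} = \left(-3 - 136\right)^{2} = \left(-139\right)^{2} = 19321$)
$\frac{1}{E} = \frac{1}{19321}$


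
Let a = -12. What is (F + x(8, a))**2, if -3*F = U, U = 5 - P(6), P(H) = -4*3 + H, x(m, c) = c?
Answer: 2209/9 ≈ 245.44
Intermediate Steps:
P(H) = -12 + H
U = 11 (U = 5 - (-12 + 6) = 5 - 1*(-6) = 5 + 6 = 11)
F = -11/3 (F = -1/3*11 = -11/3 ≈ -3.6667)
(F + x(8, a))**2 = (-11/3 - 12)**2 = (-47/3)**2 = 2209/9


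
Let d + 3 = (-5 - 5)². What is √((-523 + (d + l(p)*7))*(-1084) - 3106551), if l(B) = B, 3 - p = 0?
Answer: I*√2667531 ≈ 1633.3*I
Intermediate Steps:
p = 3 (p = 3 - 1*0 = 3 + 0 = 3)
d = 97 (d = -3 + (-5 - 5)² = -3 + (-10)² = -3 + 100 = 97)
√((-523 + (d + l(p)*7))*(-1084) - 3106551) = √((-523 + (97 + 3*7))*(-1084) - 3106551) = √((-523 + (97 + 21))*(-1084) - 3106551) = √((-523 + 118)*(-1084) - 3106551) = √(-405*(-1084) - 3106551) = √(439020 - 3106551) = √(-2667531) = I*√2667531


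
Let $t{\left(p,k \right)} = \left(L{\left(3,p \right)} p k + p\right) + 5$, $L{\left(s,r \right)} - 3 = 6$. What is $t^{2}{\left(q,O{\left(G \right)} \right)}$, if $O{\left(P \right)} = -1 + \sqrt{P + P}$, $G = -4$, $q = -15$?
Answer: $-130175 - 67500 i \sqrt{2} \approx -1.3018 \cdot 10^{5} - 95459.0 i$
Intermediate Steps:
$L{\left(s,r \right)} = 9$ ($L{\left(s,r \right)} = 3 + 6 = 9$)
$O{\left(P \right)} = -1 + \sqrt{2} \sqrt{P}$ ($O{\left(P \right)} = -1 + \sqrt{2 P} = -1 + \sqrt{2} \sqrt{P}$)
$t{\left(p,k \right)} = 5 + p + 9 k p$ ($t{\left(p,k \right)} = \left(9 p k + p\right) + 5 = \left(9 k p + p\right) + 5 = \left(p + 9 k p\right) + 5 = 5 + p + 9 k p$)
$t^{2}{\left(q,O{\left(G \right)} \right)} = \left(5 - 15 + 9 \left(-1 + \sqrt{2} \sqrt{-4}\right) \left(-15\right)\right)^{2} = \left(5 - 15 + 9 \left(-1 + \sqrt{2} \cdot 2 i\right) \left(-15\right)\right)^{2} = \left(5 - 15 + 9 \left(-1 + 2 i \sqrt{2}\right) \left(-15\right)\right)^{2} = \left(5 - 15 + \left(135 - 270 i \sqrt{2}\right)\right)^{2} = \left(125 - 270 i \sqrt{2}\right)^{2}$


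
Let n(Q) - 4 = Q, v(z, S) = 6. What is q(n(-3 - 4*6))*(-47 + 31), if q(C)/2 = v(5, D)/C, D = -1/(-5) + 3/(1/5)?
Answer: 192/23 ≈ 8.3478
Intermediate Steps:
D = 76/5 (D = -1*(-⅕) + 3/(⅕) = ⅕ + 3*5 = ⅕ + 15 = 76/5 ≈ 15.200)
n(Q) = 4 + Q
q(C) = 12/C (q(C) = 2*(6/C) = 12/C)
q(n(-3 - 4*6))*(-47 + 31) = (12/(4 + (-3 - 4*6)))*(-47 + 31) = (12/(4 + (-3 - 24)))*(-16) = (12/(4 - 27))*(-16) = (12/(-23))*(-16) = (12*(-1/23))*(-16) = -12/23*(-16) = 192/23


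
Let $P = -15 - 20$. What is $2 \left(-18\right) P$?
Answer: $1260$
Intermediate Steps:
$P = -35$
$2 \left(-18\right) P = 2 \left(-18\right) \left(-35\right) = \left(-36\right) \left(-35\right) = 1260$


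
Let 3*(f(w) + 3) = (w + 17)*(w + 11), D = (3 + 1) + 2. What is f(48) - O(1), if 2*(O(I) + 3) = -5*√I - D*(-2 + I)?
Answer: 7667/6 ≈ 1277.8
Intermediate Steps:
D = 6 (D = 4 + 2 = 6)
f(w) = -3 + (11 + w)*(17 + w)/3 (f(w) = -3 + ((w + 17)*(w + 11))/3 = -3 + ((17 + w)*(11 + w))/3 = -3 + ((11 + w)*(17 + w))/3 = -3 + (11 + w)*(17 + w)/3)
O(I) = 3 - 3*I - 5*√I/2 (O(I) = -3 + (-5*√I - 6*(-2 + I))/2 = -3 + (-5*√I - (-12 + 6*I))/2 = -3 + (-5*√I + (12 - 6*I))/2 = -3 + (12 - 6*I - 5*√I)/2 = -3 + (6 - 3*I - 5*√I/2) = 3 - 3*I - 5*√I/2)
f(48) - O(1) = (178/3 + (⅓)*48² + (28/3)*48) - (3 - 3*1 - 5*√1/2) = (178/3 + (⅓)*2304 + 448) - (3 - 3 - 5/2*1) = (178/3 + 768 + 448) - (3 - 3 - 5/2) = 3826/3 - 1*(-5/2) = 3826/3 + 5/2 = 7667/6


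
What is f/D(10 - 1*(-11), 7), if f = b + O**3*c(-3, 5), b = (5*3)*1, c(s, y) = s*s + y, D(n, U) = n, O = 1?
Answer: 29/21 ≈ 1.3810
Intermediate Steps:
c(s, y) = y + s**2 (c(s, y) = s**2 + y = y + s**2)
b = 15 (b = 15*1 = 15)
f = 29 (f = 15 + 1**3*(5 + (-3)**2) = 15 + 1*(5 + 9) = 15 + 1*14 = 15 + 14 = 29)
f/D(10 - 1*(-11), 7) = 29/(10 - 1*(-11)) = 29/(10 + 11) = 29/21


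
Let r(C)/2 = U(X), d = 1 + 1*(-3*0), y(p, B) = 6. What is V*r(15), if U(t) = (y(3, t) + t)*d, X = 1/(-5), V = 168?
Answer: 9744/5 ≈ 1948.8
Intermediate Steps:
d = 1 (d = 1 + 1*0 = 1 + 0 = 1)
X = -⅕ ≈ -0.20000
U(t) = 6 + t (U(t) = (6 + t)*1 = 6 + t)
r(C) = 58/5 (r(C) = 2*(6 - ⅕) = 2*(29/5) = 58/5)
V*r(15) = 168*(58/5) = 9744/5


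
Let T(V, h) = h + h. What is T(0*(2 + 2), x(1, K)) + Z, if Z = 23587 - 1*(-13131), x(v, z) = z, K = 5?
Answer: 36728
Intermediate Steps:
T(V, h) = 2*h
Z = 36718 (Z = 23587 + 13131 = 36718)
T(0*(2 + 2), x(1, K)) + Z = 2*5 + 36718 = 10 + 36718 = 36728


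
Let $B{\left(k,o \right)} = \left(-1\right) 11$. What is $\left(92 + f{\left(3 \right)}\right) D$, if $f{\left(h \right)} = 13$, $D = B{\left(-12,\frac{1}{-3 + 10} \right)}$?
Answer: $-1155$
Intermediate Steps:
$B{\left(k,o \right)} = -11$
$D = -11$
$\left(92 + f{\left(3 \right)}\right) D = \left(92 + 13\right) \left(-11\right) = 105 \left(-11\right) = -1155$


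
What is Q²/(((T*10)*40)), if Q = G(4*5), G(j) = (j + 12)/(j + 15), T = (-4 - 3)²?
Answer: 64/1500625 ≈ 4.2649e-5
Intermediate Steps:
T = 49 (T = (-7)² = 49)
G(j) = (12 + j)/(15 + j)
Q = 32/35 (Q = (12 + 4*5)/(15 + 4*5) = (12 + 20)/(15 + 20) = 32/35 ≈ 0.91429)
Q²/(((T*10)*40)) = (32/35)²/(((49*10)*40)) = 1024/(1225*((490*40))) = (1024/1225)/19600 = (1024/1225)*(1/19600) = 64/1500625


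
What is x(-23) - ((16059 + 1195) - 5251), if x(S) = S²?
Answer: -11474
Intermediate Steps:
x(-23) - ((16059 + 1195) - 5251) = (-23)² - ((16059 + 1195) - 5251) = 529 - (17254 - 5251) = 529 - 1*12003 = 529 - 12003 = -11474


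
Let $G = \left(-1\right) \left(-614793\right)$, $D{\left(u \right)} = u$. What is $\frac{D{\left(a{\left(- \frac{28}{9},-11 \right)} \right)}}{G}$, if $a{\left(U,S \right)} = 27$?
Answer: $\frac{9}{204931} \approx 4.3917 \cdot 10^{-5}$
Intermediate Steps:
$G = 614793$
$\frac{D{\left(a{\left(- \frac{28}{9},-11 \right)} \right)}}{G} = \frac{27}{614793} = 27 \cdot \frac{1}{614793} = \frac{9}{204931}$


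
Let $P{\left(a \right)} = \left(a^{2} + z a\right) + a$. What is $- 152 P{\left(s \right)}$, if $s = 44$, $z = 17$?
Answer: $-414656$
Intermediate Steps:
$P{\left(a \right)} = a^{2} + 18 a$ ($P{\left(a \right)} = \left(a^{2} + 17 a\right) + a = a^{2} + 18 a$)
$- 152 P{\left(s \right)} = - 152 \cdot 44 \left(18 + 44\right) = - 152 \cdot 44 \cdot 62 = \left(-152\right) 2728 = -414656$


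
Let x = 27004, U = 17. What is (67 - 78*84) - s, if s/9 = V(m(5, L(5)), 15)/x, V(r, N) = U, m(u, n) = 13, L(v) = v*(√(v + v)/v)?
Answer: -175121093/27004 ≈ -6485.0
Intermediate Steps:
L(v) = √2*√v (L(v) = v*(√(2*v)/v) = v*((√2*√v)/v) = v*(√2/√v) = √2*√v)
V(r, N) = 17
s = 153/27004 (s = 9*(17/27004) = 153/27004 ≈ 0.0056658)
(67 - 78*84) - s = (67 - 78*84) - 1*153/27004 = (67 - 6552) - 153/27004 = -6485 - 153/27004 = -175121093/27004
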